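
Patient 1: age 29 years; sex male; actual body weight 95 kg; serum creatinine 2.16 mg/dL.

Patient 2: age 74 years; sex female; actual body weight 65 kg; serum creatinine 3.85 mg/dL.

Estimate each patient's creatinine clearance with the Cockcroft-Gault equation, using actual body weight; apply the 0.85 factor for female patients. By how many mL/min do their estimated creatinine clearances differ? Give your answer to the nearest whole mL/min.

Patient 1: CrCl = (140 − 29) × 95 / (72 × 2.16) = 10545.0 / 155.52 ≈ 67.8 mL/min
Patient 2: CrCl = (140 − 74) × 65 / (72 × 3.85) × 0.85 = 4290.0 / 277.20 × 0.85 ≈ 13.2 mL/min
|67.8 − 13.2| = 54.6 mL/min

55 mL/min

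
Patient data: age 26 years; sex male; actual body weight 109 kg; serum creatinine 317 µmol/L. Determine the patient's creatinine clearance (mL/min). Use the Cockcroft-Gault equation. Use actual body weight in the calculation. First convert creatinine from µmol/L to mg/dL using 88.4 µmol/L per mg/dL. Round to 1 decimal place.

48.1 mL/min

SCr = 317 / 88.4 = 3.586 mg/dL
CrCl = (140 − 26) × 109 / (72 × 3.586) = 12426.0 / 258.19 ≈ 48.1 mL/min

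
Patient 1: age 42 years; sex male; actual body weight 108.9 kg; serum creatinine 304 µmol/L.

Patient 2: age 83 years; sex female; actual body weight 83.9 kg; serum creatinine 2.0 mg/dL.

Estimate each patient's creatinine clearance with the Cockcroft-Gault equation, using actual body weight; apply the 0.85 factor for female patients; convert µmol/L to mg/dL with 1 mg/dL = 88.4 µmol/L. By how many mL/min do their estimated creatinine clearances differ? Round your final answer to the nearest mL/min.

15 mL/min

Patient 1: SCr = 304 / 88.4 = 3.439 mg/dL
Patient 1: CrCl = (140 − 42) × 108.9 / (72 × 3.439) = 10672.2 / 247.61 ≈ 43.1 mL/min
Patient 2: CrCl = (140 − 83) × 83.9 / (72 × 2) × 0.85 = 4782.3 / 144.00 × 0.85 ≈ 28.2 mL/min
|43.1 − 28.2| = 14.9 mL/min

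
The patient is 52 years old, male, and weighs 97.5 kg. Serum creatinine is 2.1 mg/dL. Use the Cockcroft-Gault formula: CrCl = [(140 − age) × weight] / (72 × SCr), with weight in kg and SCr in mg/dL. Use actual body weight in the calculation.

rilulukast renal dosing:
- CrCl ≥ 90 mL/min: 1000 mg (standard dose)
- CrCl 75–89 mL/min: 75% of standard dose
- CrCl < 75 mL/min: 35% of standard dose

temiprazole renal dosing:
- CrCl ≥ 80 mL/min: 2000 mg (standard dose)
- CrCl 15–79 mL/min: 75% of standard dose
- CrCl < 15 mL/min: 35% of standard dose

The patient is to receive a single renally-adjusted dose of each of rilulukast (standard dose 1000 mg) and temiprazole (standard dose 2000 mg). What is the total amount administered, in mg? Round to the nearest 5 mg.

CrCl = (140 − 52) × 97.5 / (72 × 2.1) = 8580.0 / 151.20 ≈ 56.7 mL/min
CrCl ≈ 57 mL/min.
rilulukast: < 75 mL/min → 35% of 1000 mg = 350 mg.
temiprazole: 15–79 mL/min → 75% of 2000 mg = 1500 mg.
Total = 350 + 1500 = 1850 mg.

1850 mg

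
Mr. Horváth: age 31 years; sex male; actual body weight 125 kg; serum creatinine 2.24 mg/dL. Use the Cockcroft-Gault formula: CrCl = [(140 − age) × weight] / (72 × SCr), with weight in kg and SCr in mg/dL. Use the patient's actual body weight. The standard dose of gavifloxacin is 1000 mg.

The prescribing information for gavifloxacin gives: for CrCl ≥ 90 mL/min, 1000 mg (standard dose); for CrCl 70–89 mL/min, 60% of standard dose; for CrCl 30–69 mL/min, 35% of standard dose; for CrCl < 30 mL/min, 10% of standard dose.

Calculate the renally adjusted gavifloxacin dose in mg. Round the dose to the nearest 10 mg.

CrCl = (140 − 31) × 125 / (72 × 2.24) = 13625.0 / 161.28 ≈ 84.5 mL/min
CrCl ≈ 84 mL/min → bracket 70–89 mL/min.
60% of 1000 mg = 600 mg

600 mg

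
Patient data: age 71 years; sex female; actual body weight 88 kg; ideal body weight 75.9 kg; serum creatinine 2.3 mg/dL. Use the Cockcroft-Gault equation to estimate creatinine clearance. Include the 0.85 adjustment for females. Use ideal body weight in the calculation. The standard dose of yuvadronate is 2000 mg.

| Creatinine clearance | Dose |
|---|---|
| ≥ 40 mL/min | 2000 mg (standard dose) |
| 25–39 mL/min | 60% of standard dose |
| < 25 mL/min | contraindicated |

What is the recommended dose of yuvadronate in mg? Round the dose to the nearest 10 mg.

CrCl = (140 − 71) × 75.9 / (72 × 2.3) × 0.85 = 5237.1 / 165.60 × 0.85 ≈ 26.9 mL/min
CrCl ≈ 27 mL/min → bracket 25–39 mL/min.
60% of 2000 mg = 1200 mg

1200 mg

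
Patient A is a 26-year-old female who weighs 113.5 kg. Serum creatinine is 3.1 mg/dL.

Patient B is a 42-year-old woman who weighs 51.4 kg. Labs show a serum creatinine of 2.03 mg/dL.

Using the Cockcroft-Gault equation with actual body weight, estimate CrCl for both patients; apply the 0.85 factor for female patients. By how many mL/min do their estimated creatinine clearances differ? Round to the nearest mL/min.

20 mL/min

Patient A: CrCl = (140 − 26) × 113.5 / (72 × 3.1) × 0.85 = 12939.0 / 223.20 × 0.85 ≈ 49.3 mL/min
Patient B: CrCl = (140 − 42) × 51.4 / (72 × 2.03) × 0.85 = 5037.2 / 146.16 × 0.85 ≈ 29.3 mL/min
|49.3 − 29.3| = 20.0 mL/min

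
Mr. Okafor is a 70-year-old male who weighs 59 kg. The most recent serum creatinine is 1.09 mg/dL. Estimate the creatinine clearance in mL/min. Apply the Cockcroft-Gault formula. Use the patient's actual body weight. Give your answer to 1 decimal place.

CrCl = (140 − 70) × 59 / (72 × 1.09) = 4130.0 / 78.48 ≈ 52.6 mL/min

52.6 mL/min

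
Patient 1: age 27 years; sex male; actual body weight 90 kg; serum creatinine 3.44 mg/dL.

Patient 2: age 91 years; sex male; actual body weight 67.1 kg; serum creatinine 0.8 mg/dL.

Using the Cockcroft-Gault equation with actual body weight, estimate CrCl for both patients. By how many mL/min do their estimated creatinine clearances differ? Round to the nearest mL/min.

16 mL/min

Patient 1: CrCl = (140 − 27) × 90 / (72 × 3.44) = 10170.0 / 247.68 ≈ 41.1 mL/min
Patient 2: CrCl = (140 − 91) × 67.1 / (72 × 0.8) = 3287.9 / 57.60 ≈ 57.1 mL/min
|41.1 − 57.1| = 16.0 mL/min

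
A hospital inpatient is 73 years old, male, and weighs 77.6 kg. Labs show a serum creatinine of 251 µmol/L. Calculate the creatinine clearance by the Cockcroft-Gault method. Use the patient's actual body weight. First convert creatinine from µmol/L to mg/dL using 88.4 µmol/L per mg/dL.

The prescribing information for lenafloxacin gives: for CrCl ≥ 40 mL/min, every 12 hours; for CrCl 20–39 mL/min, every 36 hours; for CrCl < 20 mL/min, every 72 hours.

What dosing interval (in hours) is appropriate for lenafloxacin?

SCr = 251 / 88.4 = 2.839 mg/dL
CrCl = (140 − 73) × 77.6 / (72 × 2.839) = 5199.2 / 204.41 ≈ 25.4 mL/min
CrCl ≈ 25 mL/min → bracket 20–39 mL/min → every 36 hours.

every 36 hours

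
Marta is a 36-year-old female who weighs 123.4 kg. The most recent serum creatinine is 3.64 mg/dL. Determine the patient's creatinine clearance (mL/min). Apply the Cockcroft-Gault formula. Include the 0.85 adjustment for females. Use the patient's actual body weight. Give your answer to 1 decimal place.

CrCl = (140 − 36) × 123.4 / (72 × 3.64) × 0.85 = 12833.6 / 262.08 × 0.85 ≈ 41.6 mL/min

41.6 mL/min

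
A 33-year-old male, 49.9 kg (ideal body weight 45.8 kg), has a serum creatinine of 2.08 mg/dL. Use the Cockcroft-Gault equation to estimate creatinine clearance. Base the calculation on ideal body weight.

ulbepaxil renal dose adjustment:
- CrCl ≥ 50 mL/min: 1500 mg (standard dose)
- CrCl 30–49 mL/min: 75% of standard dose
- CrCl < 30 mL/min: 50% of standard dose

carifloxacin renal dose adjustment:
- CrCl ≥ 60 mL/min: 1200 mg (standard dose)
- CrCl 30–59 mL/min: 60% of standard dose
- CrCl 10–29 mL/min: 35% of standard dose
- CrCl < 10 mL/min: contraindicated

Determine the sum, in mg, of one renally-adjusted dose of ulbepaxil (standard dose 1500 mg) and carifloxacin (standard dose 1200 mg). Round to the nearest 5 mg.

1845 mg

CrCl = (140 − 33) × 45.8 / (72 × 2.08) = 4900.6 / 149.76 ≈ 32.7 mL/min
CrCl ≈ 33 mL/min.
ulbepaxil: 30–49 mL/min → 75% of 1500 mg = 1125 mg.
carifloxacin: 30–59 mL/min → 60% of 1200 mg = 720 mg.
Total = 1125 + 720 = 1845 mg.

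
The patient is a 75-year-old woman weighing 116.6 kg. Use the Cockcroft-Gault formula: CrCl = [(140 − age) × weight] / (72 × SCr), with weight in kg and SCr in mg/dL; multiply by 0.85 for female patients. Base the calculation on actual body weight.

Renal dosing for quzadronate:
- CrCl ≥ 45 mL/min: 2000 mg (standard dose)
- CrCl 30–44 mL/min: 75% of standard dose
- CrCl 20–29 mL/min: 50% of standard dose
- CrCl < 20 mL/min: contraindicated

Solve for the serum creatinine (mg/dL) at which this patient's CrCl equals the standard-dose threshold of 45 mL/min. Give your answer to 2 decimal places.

1.99 mg/dL

Standard dose requires CrCl ≥ 45 mL/min.
Set (140 − 75) × 116.6 × 0.85 / (72 × SCr) = 45
SCr = (140 − 75) × 116.6 × 0.85 / (72 × 45) = 1.988 mg/dL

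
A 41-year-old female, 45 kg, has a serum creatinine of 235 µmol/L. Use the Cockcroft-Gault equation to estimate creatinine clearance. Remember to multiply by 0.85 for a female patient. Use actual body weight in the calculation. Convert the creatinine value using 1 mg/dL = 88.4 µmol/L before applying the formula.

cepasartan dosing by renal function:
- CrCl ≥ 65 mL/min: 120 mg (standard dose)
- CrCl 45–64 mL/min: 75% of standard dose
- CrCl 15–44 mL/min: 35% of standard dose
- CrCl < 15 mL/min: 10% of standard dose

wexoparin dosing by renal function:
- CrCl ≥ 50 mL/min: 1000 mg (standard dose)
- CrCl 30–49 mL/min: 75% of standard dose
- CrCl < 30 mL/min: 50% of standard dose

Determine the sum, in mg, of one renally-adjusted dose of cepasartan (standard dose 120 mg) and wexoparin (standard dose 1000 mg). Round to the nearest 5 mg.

540 mg

SCr = 235 / 88.4 = 2.658 mg/dL
CrCl = (140 − 41) × 45 / (72 × 2.658) × 0.85 = 4455.0 / 191.38 × 0.85 ≈ 19.8 mL/min
CrCl ≈ 20 mL/min.
cepasartan: 15–44 mL/min → 35% of 120 mg = 42 mg.
wexoparin: < 30 mL/min → 50% of 1000 mg = 500 mg.
Total = 42 + 500 = 542 mg.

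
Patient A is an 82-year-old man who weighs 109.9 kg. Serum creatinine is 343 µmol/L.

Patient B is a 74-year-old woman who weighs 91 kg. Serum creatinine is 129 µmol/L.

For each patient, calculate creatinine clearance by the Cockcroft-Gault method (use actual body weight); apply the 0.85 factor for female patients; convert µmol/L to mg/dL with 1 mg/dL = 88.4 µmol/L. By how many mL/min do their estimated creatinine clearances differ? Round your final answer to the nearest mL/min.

26 mL/min

Patient A: SCr = 343 / 88.4 = 3.88 mg/dL
Patient A: CrCl = (140 − 82) × 109.9 / (72 × 3.88) = 6374.2 / 279.36 ≈ 22.8 mL/min
Patient B: SCr = 129 / 88.4 = 1.459 mg/dL
Patient B: CrCl = (140 − 74) × 91 / (72 × 1.459) × 0.85 = 6006.0 / 105.05 × 0.85 ≈ 48.6 mL/min
|22.8 − 48.6| = 25.8 mL/min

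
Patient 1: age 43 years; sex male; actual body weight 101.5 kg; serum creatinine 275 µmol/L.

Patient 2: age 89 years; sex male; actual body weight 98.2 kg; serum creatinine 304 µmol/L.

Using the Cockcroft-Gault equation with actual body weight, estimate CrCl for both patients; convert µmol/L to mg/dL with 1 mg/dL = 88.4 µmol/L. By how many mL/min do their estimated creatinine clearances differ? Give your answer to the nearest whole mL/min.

24 mL/min

Patient 1: SCr = 275 / 88.4 = 3.111 mg/dL
Patient 1: CrCl = (140 − 43) × 101.5 / (72 × 3.111) = 9845.5 / 223.99 ≈ 44.0 mL/min
Patient 2: SCr = 304 / 88.4 = 3.439 mg/dL
Patient 2: CrCl = (140 − 89) × 98.2 / (72 × 3.439) = 5008.2 / 247.61 ≈ 20.2 mL/min
|44.0 − 20.2| = 23.8 mL/min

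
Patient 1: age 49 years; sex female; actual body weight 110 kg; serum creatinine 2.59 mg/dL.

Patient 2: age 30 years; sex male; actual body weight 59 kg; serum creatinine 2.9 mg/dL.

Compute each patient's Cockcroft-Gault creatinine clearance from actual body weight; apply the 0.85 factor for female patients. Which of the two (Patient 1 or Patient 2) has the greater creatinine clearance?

Patient 1: CrCl = (140 − 49) × 110 / (72 × 2.59) × 0.85 = 10010.0 / 186.48 × 0.85 ≈ 45.6 mL/min
Patient 2: CrCl = (140 − 30) × 59 / (72 × 2.9) = 6490.0 / 208.80 ≈ 31.1 mL/min
45.6 vs 31.1 mL/min → Patient 1 is higher.

Patient 1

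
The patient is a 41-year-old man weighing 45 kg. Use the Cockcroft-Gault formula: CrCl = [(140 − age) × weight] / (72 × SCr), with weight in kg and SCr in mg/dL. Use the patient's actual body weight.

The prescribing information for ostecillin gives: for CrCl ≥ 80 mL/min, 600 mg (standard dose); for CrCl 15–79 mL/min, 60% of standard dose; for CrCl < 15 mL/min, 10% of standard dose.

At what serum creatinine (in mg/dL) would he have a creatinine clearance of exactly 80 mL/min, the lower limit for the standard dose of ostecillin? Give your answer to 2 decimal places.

Standard dose requires CrCl ≥ 80 mL/min.
Set (140 − 41) × 45 / (72 × SCr) = 80
SCr = (140 − 41) × 45 / (72 × 80) = 0.773 mg/dL

0.77 mg/dL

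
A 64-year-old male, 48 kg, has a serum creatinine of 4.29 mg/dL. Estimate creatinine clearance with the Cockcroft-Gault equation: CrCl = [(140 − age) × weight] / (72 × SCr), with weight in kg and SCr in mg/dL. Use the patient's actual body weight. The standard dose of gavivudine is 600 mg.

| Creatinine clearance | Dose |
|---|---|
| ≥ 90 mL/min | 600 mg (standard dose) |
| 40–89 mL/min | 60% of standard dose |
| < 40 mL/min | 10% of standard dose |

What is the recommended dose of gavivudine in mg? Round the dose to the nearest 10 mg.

60 mg

CrCl = (140 − 64) × 48 / (72 × 4.29) = 3648.0 / 308.88 ≈ 11.8 mL/min
CrCl ≈ 12 mL/min → bracket < 40 mL/min.
10% of 600 mg = 60 mg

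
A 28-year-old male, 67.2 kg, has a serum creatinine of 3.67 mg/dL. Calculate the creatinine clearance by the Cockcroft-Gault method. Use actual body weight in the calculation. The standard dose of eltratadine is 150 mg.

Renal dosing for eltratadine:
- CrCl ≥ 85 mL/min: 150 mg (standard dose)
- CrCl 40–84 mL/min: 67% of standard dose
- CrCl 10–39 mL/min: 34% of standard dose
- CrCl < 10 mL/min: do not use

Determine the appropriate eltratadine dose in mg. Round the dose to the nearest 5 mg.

50 mg

CrCl = (140 − 28) × 67.2 / (72 × 3.67) = 7526.4 / 264.24 ≈ 28.5 mL/min
CrCl ≈ 28 mL/min → bracket 10–39 mL/min.
34% of 150 mg = 51 mg → 50 mg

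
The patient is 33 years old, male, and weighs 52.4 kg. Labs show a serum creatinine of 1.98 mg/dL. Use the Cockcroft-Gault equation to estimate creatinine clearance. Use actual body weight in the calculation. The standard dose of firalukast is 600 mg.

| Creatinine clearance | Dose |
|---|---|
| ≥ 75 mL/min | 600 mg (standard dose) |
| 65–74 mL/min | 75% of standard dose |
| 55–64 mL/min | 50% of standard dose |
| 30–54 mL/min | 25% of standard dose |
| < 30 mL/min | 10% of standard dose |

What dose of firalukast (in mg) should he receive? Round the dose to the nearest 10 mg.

150 mg

CrCl = (140 − 33) × 52.4 / (72 × 1.98) = 5606.8 / 142.56 ≈ 39.3 mL/min
CrCl ≈ 39 mL/min → bracket 30–54 mL/min.
25% of 600 mg = 150 mg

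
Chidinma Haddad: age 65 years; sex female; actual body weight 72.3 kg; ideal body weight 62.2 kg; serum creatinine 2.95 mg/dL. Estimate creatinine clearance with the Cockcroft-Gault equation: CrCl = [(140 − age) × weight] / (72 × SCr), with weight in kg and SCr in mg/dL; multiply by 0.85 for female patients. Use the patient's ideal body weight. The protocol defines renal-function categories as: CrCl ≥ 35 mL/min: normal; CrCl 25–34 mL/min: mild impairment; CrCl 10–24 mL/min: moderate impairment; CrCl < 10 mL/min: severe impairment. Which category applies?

CrCl = (140 − 65) × 62.2 / (72 × 2.95) × 0.85 = 4665.0 / 212.40 × 0.85 ≈ 18.7 mL/min
19 mL/min falls in the 'moderate impairment' range.

moderate impairment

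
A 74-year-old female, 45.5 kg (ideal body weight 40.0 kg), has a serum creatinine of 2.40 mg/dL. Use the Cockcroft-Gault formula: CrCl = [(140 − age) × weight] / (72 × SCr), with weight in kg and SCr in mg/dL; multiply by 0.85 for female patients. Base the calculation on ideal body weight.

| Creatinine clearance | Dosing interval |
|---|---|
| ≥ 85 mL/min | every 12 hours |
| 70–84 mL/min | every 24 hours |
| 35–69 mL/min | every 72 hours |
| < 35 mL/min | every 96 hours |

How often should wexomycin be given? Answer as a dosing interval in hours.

CrCl = (140 − 74) × 40 / (72 × 2.4) × 0.85 = 2640.0 / 172.80 × 0.85 ≈ 13.0 mL/min
CrCl ≈ 13 mL/min → bracket < 35 mL/min → every 96 hours.

every 96 hours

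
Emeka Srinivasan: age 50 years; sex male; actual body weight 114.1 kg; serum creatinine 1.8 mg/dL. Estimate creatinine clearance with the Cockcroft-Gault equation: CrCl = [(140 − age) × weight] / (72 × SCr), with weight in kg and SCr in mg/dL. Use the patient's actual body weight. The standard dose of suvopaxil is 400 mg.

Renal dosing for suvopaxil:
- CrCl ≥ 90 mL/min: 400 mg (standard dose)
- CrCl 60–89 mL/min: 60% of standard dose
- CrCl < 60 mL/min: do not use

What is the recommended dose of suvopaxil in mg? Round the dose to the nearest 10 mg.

CrCl = (140 − 50) × 114.1 / (72 × 1.8) = 10269.0 / 129.60 ≈ 79.2 mL/min
CrCl ≈ 79 mL/min → bracket 60–89 mL/min.
60% of 400 mg = 240 mg

240 mg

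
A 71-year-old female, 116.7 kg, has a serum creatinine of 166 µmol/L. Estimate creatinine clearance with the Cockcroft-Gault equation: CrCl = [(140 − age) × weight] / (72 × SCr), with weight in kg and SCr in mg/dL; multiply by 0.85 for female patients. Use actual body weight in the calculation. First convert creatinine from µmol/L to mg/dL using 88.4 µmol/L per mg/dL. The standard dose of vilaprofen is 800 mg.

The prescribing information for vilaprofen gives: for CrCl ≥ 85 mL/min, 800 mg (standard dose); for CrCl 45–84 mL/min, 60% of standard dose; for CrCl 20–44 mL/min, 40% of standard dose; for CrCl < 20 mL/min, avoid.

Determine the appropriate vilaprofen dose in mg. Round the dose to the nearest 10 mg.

480 mg

SCr = 166 / 88.4 = 1.878 mg/dL
CrCl = (140 − 71) × 116.7 / (72 × 1.878) × 0.85 = 8052.3 / 135.22 × 0.85 ≈ 50.6 mL/min
CrCl ≈ 51 mL/min → bracket 45–84 mL/min.
60% of 800 mg = 480 mg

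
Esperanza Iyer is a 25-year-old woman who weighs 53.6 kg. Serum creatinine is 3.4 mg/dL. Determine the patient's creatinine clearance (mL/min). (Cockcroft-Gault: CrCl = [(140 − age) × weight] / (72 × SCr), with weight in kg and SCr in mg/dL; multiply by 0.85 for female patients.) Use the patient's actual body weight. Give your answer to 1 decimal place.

CrCl = (140 − 25) × 53.6 / (72 × 3.4) × 0.85 = 6164.0 / 244.80 × 0.85 ≈ 21.4 mL/min

21.4 mL/min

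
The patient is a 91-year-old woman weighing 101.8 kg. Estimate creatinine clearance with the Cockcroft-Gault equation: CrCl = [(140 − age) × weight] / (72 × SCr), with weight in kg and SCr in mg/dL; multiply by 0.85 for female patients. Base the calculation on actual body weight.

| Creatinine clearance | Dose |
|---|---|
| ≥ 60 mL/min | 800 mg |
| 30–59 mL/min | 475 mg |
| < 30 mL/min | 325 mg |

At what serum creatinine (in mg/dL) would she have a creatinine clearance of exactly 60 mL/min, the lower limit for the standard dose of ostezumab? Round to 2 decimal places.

Standard dose requires CrCl ≥ 60 mL/min.
Set (140 − 91) × 101.8 × 0.85 / (72 × SCr) = 60
SCr = (140 − 91) × 101.8 × 0.85 / (72 × 60) = 0.981 mg/dL

0.98 mg/dL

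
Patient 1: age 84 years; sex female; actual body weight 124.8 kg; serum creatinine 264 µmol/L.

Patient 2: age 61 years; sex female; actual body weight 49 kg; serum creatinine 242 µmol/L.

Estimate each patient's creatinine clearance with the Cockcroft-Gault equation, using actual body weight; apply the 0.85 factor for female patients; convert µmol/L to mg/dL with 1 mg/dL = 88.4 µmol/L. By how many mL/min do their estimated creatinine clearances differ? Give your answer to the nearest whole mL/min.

Patient 1: SCr = 264 / 88.4 = 2.986 mg/dL
Patient 1: CrCl = (140 − 84) × 124.8 / (72 × 2.986) × 0.85 = 6988.8 / 214.99 × 0.85 ≈ 27.6 mL/min
Patient 2: SCr = 242 / 88.4 = 2.738 mg/dL
Patient 2: CrCl = (140 − 61) × 49 / (72 × 2.738) × 0.85 = 3871.0 / 197.14 × 0.85 ≈ 16.7 mL/min
|27.6 − 16.7| = 10.9 mL/min

11 mL/min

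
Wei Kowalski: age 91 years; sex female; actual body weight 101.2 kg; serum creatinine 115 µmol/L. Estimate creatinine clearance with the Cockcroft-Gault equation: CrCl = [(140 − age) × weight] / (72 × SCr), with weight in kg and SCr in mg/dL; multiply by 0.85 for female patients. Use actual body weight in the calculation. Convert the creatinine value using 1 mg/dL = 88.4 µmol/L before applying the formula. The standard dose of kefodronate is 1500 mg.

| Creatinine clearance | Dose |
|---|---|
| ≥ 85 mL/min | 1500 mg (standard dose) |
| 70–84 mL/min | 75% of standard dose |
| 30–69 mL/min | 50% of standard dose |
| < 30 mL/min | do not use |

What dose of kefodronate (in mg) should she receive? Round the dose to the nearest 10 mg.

SCr = 115 / 88.4 = 1.301 mg/dL
CrCl = (140 − 91) × 101.2 / (72 × 1.301) × 0.85 = 4958.8 / 93.67 × 0.85 ≈ 45.0 mL/min
CrCl ≈ 45 mL/min → bracket 30–69 mL/min.
50% of 1500 mg = 750 mg

750 mg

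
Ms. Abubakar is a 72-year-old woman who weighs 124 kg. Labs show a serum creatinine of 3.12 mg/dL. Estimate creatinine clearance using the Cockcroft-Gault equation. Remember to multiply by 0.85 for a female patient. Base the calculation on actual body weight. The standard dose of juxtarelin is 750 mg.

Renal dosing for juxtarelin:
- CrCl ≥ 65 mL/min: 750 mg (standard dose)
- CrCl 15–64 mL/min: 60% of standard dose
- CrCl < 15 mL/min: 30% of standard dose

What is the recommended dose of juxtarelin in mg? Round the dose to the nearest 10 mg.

450 mg

CrCl = (140 − 72) × 124 / (72 × 3.12) × 0.85 = 8432.0 / 224.64 × 0.85 ≈ 31.9 mL/min
CrCl ≈ 32 mL/min → bracket 15–64 mL/min.
60% of 750 mg = 450 mg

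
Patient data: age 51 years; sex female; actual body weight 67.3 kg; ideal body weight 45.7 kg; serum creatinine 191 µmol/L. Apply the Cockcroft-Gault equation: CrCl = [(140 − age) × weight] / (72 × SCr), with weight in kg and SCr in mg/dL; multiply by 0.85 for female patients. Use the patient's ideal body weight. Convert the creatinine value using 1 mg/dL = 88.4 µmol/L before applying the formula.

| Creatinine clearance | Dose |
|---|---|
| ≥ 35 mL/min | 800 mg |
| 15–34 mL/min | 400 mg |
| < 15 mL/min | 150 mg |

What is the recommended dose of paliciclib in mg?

SCr = 191 / 88.4 = 2.161 mg/dL
CrCl = (140 − 51) × 45.7 / (72 × 2.161) × 0.85 = 4067.3 / 155.59 × 0.85 ≈ 22.2 mL/min
CrCl ≈ 22 mL/min → bracket 15–34 mL/min.
Dose for this bracket: 400 mg.

400 mg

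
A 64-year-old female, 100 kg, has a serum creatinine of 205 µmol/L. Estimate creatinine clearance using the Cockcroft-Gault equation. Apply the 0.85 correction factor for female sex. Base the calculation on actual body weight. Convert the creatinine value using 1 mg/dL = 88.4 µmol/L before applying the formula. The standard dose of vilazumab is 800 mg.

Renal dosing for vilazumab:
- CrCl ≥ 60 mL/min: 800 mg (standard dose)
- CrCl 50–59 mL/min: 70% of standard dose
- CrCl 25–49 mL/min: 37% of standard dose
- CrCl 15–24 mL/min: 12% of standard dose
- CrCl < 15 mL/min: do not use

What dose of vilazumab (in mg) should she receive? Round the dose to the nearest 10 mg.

SCr = 205 / 88.4 = 2.319 mg/dL
CrCl = (140 − 64) × 100 / (72 × 2.319) × 0.85 = 7600.0 / 166.97 × 0.85 ≈ 38.7 mL/min
CrCl ≈ 39 mL/min → bracket 25–49 mL/min.
37% of 800 mg = 296 mg → 300 mg

300 mg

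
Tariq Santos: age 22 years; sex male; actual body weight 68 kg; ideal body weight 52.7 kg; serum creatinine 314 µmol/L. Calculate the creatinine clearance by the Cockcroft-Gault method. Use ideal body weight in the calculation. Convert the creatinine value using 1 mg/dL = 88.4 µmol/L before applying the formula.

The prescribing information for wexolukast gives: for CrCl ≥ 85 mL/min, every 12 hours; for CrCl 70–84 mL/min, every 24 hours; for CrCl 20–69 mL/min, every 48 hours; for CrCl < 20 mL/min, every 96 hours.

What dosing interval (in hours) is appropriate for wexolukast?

every 48 hours

SCr = 314 / 88.4 = 3.552 mg/dL
CrCl = (140 − 22) × 52.7 / (72 × 3.552) = 6218.6 / 255.74 ≈ 24.3 mL/min
CrCl ≈ 24 mL/min → bracket 20–69 mL/min → every 48 hours.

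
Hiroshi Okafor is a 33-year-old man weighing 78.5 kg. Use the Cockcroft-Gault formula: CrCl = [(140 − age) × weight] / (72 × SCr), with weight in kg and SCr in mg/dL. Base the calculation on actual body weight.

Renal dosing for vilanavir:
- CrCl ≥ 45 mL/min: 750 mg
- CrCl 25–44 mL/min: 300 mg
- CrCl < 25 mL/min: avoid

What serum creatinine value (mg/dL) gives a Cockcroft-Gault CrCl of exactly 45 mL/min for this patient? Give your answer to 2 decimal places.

Standard dose requires CrCl ≥ 45 mL/min.
Set (140 − 33) × 78.5 / (72 × SCr) = 45
SCr = (140 − 33) × 78.5 / (72 × 45) = 2.592 mg/dL

2.59 mg/dL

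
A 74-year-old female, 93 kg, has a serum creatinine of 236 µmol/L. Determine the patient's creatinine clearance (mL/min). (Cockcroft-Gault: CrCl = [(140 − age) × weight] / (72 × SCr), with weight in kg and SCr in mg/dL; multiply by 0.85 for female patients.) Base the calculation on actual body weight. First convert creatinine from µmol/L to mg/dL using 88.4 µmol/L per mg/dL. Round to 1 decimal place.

27.1 mL/min

SCr = 236 / 88.4 = 2.67 mg/dL
CrCl = (140 − 74) × 93 / (72 × 2.67) × 0.85 = 6138.0 / 192.24 × 0.85 ≈ 27.1 mL/min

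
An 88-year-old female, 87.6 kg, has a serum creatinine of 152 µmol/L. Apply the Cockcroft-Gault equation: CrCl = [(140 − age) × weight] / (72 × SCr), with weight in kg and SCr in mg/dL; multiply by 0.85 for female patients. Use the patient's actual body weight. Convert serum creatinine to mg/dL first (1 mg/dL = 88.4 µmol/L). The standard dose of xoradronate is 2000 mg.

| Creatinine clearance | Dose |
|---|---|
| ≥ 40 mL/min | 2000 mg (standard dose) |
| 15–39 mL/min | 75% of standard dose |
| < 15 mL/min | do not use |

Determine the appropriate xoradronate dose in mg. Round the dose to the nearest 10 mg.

SCr = 152 / 88.4 = 1.719 mg/dL
CrCl = (140 − 88) × 87.6 / (72 × 1.719) × 0.85 = 4555.2 / 123.77 × 0.85 ≈ 31.3 mL/min
CrCl ≈ 31 mL/min → bracket 15–39 mL/min.
75% of 2000 mg = 1500 mg

1500 mg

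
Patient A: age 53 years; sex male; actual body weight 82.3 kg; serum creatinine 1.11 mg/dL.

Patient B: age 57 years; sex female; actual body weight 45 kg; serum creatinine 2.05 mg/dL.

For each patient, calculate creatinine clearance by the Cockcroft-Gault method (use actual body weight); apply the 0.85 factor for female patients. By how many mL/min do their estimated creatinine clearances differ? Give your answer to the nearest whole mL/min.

68 mL/min

Patient A: CrCl = (140 − 53) × 82.3 / (72 × 1.11) = 7160.1 / 79.92 ≈ 89.6 mL/min
Patient B: CrCl = (140 − 57) × 45 / (72 × 2.05) × 0.85 = 3735.0 / 147.60 × 0.85 ≈ 21.5 mL/min
|89.6 − 21.5| = 68.1 mL/min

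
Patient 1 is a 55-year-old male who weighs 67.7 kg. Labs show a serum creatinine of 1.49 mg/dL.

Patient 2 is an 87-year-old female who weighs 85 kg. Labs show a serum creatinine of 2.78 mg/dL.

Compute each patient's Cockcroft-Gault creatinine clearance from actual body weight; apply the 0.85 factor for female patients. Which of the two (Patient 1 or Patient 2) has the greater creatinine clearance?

Patient 1

Patient 1: CrCl = (140 − 55) × 67.7 / (72 × 1.49) = 5754.5 / 107.28 ≈ 53.6 mL/min
Patient 2: CrCl = (140 − 87) × 85 / (72 × 2.78) × 0.85 = 4505.0 / 200.16 × 0.85 ≈ 19.1 mL/min
53.6 vs 19.1 mL/min → Patient 1 is higher.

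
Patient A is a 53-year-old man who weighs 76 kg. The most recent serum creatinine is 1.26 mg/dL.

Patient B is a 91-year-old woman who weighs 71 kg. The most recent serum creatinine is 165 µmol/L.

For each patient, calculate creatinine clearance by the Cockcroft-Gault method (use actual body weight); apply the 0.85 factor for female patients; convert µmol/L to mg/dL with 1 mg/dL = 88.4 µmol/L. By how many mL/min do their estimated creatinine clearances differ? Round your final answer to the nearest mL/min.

Patient A: CrCl = (140 − 53) × 76 / (72 × 1.26) = 6612.0 / 90.72 ≈ 72.9 mL/min
Patient B: SCr = 165 / 88.4 = 1.867 mg/dL
Patient B: CrCl = (140 − 91) × 71 / (72 × 1.867) × 0.85 = 3479.0 / 134.42 × 0.85 ≈ 22.0 mL/min
|72.9 − 22.0| = 50.9 mL/min

51 mL/min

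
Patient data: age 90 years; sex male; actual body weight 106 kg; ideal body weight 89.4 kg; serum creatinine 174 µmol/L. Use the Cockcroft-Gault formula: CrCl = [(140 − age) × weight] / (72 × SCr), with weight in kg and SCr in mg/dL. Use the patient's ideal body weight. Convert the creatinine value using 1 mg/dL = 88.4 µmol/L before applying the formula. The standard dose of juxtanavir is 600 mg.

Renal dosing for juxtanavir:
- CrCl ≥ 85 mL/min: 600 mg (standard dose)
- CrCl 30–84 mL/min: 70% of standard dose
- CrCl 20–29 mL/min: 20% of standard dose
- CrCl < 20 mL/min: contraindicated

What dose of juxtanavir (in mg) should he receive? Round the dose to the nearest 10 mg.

420 mg

SCr = 174 / 88.4 = 1.968 mg/dL
CrCl = (140 − 90) × 89.4 / (72 × 1.968) = 4470.0 / 141.70 ≈ 31.5 mL/min
CrCl ≈ 32 mL/min → bracket 30–84 mL/min.
70% of 600 mg = 420 mg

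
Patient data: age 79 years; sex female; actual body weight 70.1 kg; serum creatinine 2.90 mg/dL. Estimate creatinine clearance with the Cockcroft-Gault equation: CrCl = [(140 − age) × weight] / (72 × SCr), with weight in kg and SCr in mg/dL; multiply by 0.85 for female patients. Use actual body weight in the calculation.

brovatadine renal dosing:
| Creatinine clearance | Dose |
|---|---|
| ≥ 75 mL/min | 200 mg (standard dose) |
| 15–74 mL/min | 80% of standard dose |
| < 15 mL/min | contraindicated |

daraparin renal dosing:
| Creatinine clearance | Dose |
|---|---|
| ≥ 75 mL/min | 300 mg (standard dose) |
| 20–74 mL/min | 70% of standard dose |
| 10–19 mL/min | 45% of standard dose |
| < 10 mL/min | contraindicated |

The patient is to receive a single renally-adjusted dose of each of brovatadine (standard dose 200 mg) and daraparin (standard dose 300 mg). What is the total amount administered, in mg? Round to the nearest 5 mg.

295 mg

CrCl = (140 − 79) × 70.1 / (72 × 2.9) × 0.85 = 4276.1 / 208.80 × 0.85 ≈ 17.4 mL/min
CrCl ≈ 17 mL/min.
brovatadine: 15–74 mL/min → 80% of 200 mg = 160 mg.
daraparin: 10–19 mL/min → 45% of 300 mg = 135 mg.
Total = 160 + 135 = 295 mg.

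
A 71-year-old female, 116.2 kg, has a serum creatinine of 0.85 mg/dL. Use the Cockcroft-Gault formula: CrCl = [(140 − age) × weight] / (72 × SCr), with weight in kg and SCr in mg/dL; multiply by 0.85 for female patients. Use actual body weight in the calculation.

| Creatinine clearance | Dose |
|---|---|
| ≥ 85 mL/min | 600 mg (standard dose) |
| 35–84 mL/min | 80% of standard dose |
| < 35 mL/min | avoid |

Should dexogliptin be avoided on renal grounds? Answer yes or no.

no

CrCl = (140 − 71) × 116.2 / (72 × 0.85) × 0.85 = 8017.8 / 61.20 × 0.85 ≈ 111.4 mL/min
CrCl ≈ 111 mL/min, which is ≥ 35 mL/min.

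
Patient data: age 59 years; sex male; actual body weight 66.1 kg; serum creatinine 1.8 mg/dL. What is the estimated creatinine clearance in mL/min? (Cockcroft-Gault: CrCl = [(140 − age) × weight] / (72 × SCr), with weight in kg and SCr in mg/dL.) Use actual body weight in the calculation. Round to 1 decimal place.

41.3 mL/min

CrCl = (140 − 59) × 66.1 / (72 × 1.8) = 5354.1 / 129.60 ≈ 41.3 mL/min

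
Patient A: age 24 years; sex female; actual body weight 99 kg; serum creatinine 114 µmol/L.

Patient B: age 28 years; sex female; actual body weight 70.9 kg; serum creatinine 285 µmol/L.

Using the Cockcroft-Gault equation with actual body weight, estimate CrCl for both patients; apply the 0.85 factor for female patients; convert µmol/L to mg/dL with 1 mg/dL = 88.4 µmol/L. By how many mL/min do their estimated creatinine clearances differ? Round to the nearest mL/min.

Patient A: SCr = 114 / 88.4 = 1.29 mg/dL
Patient A: CrCl = (140 − 24) × 99 / (72 × 1.29) × 0.85 = 11484.0 / 92.88 × 0.85 ≈ 105.1 mL/min
Patient B: SCr = 285 / 88.4 = 3.224 mg/dL
Patient B: CrCl = (140 − 28) × 70.9 / (72 × 3.224) × 0.85 = 7940.8 / 232.13 × 0.85 ≈ 29.1 mL/min
|105.1 − 29.1| = 76.0 mL/min

76 mL/min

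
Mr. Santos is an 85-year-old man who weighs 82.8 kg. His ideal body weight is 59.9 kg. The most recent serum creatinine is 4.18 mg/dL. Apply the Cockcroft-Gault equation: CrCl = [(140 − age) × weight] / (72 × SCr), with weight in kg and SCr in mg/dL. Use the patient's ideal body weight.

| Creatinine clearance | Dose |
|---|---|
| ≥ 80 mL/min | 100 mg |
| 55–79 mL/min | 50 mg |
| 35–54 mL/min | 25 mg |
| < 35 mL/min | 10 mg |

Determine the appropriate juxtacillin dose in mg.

10 mg

CrCl = (140 − 85) × 59.9 / (72 × 4.18) = 3294.5 / 300.96 ≈ 10.9 mL/min
CrCl ≈ 11 mL/min → bracket < 35 mL/min.
Dose for this bracket: 10 mg.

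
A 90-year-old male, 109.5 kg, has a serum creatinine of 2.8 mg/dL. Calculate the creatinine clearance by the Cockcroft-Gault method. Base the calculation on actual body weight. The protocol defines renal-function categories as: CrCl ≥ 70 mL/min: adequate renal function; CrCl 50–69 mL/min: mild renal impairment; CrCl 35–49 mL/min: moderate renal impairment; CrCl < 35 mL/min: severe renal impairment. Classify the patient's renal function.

CrCl = (140 − 90) × 109.5 / (72 × 2.8) = 5475.0 / 201.60 ≈ 27.2 mL/min
27 mL/min falls in the 'severe renal impairment' range.

severe renal impairment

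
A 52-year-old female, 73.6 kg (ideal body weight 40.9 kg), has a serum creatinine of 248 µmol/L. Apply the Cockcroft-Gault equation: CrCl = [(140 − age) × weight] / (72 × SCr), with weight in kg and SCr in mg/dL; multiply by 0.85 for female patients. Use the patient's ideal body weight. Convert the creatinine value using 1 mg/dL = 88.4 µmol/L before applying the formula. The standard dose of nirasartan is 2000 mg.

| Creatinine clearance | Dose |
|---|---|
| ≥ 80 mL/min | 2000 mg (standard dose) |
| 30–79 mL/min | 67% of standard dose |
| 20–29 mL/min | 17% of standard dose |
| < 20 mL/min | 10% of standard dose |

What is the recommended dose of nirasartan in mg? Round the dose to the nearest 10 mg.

200 mg

SCr = 248 / 88.4 = 2.805 mg/dL
CrCl = (140 − 52) × 40.9 / (72 × 2.805) × 0.85 = 3599.2 / 201.96 × 0.85 ≈ 15.1 mL/min
CrCl ≈ 15 mL/min → bracket < 20 mL/min.
10% of 2000 mg = 200 mg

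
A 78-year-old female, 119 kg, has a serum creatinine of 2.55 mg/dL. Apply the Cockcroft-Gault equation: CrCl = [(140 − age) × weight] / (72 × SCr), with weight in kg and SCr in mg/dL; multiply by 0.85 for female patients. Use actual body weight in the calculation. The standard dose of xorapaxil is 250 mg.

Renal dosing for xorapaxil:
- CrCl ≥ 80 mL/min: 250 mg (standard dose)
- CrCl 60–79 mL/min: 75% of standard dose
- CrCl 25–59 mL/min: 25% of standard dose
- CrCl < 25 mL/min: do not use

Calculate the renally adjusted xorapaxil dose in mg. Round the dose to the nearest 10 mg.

60 mg

CrCl = (140 − 78) × 119 / (72 × 2.55) × 0.85 = 7378.0 / 183.60 × 0.85 ≈ 34.2 mL/min
CrCl ≈ 34 mL/min → bracket 25–59 mL/min.
25% of 250 mg = 62.5 mg → 60 mg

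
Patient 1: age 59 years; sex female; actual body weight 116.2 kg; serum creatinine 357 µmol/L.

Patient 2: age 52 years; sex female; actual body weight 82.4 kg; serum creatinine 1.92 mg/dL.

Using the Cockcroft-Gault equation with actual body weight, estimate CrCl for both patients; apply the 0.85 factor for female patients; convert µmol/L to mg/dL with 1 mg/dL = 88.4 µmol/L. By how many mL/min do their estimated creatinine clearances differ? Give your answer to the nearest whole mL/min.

Patient 1: SCr = 357 / 88.4 = 4.038 mg/dL
Patient 1: CrCl = (140 − 59) × 116.2 / (72 × 4.038) × 0.85 = 9412.2 / 290.74 × 0.85 ≈ 27.5 mL/min
Patient 2: CrCl = (140 − 52) × 82.4 / (72 × 1.92) × 0.85 = 7251.2 / 138.24 × 0.85 ≈ 44.6 mL/min
|27.5 − 44.6| = 17.1 mL/min

17 mL/min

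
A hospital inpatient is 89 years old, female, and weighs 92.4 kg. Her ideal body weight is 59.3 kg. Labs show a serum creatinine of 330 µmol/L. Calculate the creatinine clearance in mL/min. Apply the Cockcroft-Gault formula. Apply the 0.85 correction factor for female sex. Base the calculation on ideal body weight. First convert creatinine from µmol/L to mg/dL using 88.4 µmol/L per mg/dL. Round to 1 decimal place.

SCr = 330 / 88.4 = 3.733 mg/dL
CrCl = (140 − 89) × 59.3 / (72 × 3.733) × 0.85 = 3024.3 / 268.78 × 0.85 ≈ 9.6 mL/min

9.6 mL/min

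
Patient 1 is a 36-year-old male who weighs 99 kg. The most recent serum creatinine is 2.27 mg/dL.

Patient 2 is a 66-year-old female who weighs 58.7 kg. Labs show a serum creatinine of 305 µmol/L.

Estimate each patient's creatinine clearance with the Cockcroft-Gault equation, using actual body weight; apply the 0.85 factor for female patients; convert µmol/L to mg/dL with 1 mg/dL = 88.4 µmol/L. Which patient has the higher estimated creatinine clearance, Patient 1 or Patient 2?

Patient 1: CrCl = (140 − 36) × 99 / (72 × 2.27) = 10296.0 / 163.44 ≈ 63.0 mL/min
Patient 2: SCr = 305 / 88.4 = 3.45 mg/dL
Patient 2: CrCl = (140 − 66) × 58.7 / (72 × 3.45) × 0.85 = 4343.8 / 248.40 × 0.85 ≈ 14.9 mL/min
63.0 vs 14.9 mL/min → Patient 1 is higher.

Patient 1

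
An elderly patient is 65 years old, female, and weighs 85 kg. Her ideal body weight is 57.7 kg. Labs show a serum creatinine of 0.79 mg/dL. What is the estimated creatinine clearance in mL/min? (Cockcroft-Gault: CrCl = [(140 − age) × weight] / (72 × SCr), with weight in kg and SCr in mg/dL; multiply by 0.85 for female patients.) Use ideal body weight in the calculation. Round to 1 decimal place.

64.7 mL/min

CrCl = (140 − 65) × 57.7 / (72 × 0.79) × 0.85 = 4327.5 / 56.88 × 0.85 ≈ 64.7 mL/min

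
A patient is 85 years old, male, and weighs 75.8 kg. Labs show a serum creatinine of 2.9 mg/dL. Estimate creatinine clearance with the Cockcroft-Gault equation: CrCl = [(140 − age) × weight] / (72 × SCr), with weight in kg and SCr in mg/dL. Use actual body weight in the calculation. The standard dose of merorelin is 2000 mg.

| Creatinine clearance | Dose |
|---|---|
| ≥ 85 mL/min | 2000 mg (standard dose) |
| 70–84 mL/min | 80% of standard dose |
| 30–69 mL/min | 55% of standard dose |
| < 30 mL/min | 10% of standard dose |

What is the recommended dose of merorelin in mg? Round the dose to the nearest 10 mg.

200 mg

CrCl = (140 − 85) × 75.8 / (72 × 2.9) = 4169.0 / 208.80 ≈ 20.0 mL/min
CrCl ≈ 20 mL/min → bracket < 30 mL/min.
10% of 2000 mg = 200 mg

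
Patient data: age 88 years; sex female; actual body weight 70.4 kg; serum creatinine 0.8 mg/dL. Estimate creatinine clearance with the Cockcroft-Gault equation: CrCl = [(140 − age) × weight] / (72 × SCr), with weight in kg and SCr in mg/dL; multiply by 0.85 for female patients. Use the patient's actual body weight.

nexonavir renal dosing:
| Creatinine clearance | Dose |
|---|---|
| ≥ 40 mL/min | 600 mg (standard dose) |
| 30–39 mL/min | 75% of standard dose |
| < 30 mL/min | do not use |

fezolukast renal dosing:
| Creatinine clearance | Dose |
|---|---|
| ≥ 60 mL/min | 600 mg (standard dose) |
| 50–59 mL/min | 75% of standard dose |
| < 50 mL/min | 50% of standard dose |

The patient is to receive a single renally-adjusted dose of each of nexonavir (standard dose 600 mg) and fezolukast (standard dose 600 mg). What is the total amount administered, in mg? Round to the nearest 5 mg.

1050 mg

CrCl = (140 − 88) × 70.4 / (72 × 0.8) × 0.85 = 3660.8 / 57.60 × 0.85 ≈ 54.0 mL/min
CrCl ≈ 54 mL/min.
nexonavir: ≥ 40 mL/min → 100% of 600 mg = 600 mg.
fezolukast: 50–59 mL/min → 75% of 600 mg = 450 mg.
Total = 600 + 450 = 1050 mg.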